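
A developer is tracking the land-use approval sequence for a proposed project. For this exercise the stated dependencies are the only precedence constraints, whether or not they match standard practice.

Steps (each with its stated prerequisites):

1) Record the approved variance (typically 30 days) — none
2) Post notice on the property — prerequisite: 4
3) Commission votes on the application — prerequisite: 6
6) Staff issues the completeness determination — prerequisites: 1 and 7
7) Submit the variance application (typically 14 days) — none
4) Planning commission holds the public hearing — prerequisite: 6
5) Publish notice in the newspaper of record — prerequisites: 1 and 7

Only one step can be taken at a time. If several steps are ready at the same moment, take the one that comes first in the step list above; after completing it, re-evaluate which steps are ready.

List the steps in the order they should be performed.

1 and 7 have no prerequisites; 1 is listed earlier, so 1 is first.
Next only 7 has its prerequisites met → 7.
Now 6 and 5 have their prerequisites met. 6 is listed earlier, so 6 next.
3 and 4 now also ready, so the ready set is {3, 4, 5}; 3 is listed earlier → 3.
Ready: 4 and 5. 4 is listed earlier → 4.
Ready: 2 and 5. 2 is listed earlier → 2.
That leaves 5 as the only ready step → 5.

1 7 6 3 4 2 5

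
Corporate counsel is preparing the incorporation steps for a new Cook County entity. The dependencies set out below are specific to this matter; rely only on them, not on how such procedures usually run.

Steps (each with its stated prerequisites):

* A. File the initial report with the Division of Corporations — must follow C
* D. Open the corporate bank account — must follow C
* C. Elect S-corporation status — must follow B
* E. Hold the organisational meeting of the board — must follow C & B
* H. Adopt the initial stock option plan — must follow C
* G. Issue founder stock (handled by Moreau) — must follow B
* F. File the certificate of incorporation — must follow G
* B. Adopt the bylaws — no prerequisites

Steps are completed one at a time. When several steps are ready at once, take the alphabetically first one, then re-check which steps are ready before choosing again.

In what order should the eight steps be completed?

B → C → A → D → E → G → F → H

B has no prerequisites → B first.
Now C and G have their prerequisites met. C has the earlier label, so C next.
A, D, E, G and H are all available; A has the earlier label → A.
Now D, E, G and H have their prerequisites met. D has the earlier label, so D next.
E, G and H are all available; E has the earlier label → E.
Now G and H have their prerequisites met. G has the earlier label, so G next.
Now F and H have their prerequisites met. F has the earlier label, so F next.
Next only H has its prerequisites met → H.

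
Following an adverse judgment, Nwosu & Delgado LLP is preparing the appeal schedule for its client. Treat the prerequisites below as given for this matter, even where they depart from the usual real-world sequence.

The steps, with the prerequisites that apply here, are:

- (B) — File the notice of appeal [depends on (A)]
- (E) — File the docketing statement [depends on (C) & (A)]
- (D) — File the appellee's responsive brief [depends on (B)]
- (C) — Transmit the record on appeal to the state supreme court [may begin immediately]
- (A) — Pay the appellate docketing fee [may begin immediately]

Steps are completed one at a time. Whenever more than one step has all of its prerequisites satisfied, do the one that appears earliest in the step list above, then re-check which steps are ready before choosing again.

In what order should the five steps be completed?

Nothing is required for (C) and (A). (C) is listed earlier → (C) first.
That leaves (A) as the only ready step → (A).
Ready: (B) and (E). (B) is listed earlier → (B).
Now (E) and (D) have their prerequisites met. (E) is listed earlier, so (E) next.
That leaves (D) as the only ready step → (D).

(C) (A) (B) (E) (D)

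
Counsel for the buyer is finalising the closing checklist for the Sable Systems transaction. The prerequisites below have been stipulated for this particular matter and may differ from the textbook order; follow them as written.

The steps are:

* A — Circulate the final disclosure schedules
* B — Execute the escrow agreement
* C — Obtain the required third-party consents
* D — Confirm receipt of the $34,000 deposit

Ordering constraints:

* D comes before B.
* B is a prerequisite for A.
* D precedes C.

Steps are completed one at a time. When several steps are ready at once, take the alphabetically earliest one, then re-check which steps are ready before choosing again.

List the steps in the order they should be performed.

D, B, A, C

Only D has no prerequisites, so it is first.
Ready: B and C. B has the earlier label → B.
A and C are both available; A has the earlier label → A.
C needed D, now all done → C.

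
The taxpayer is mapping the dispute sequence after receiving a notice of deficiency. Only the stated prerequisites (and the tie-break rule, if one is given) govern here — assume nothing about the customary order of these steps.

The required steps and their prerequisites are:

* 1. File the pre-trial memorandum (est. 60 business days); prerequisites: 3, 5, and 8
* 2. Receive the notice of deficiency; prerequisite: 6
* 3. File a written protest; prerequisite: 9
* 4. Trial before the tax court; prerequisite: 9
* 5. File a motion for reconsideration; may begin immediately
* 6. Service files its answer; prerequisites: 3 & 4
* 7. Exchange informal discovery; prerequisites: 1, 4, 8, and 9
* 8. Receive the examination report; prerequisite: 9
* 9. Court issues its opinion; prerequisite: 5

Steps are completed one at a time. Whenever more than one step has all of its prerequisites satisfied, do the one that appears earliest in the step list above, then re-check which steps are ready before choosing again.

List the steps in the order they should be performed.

5, 9, 3, 4, 6, 2, 8, 1, 7

Only 5 has no prerequisites, so it is first.
9 needed 5, now all done → 9.
Ready: 3, 4 and 8. 3 is listed earlier → 3.
Now 4 and 8 have their prerequisites met. 4 is listed earlier, so 4 next.
Now 6 and 8 have their prerequisites met. 6 is listed earlier, so 6 next.
2 now also ready, so the ready set is {2, 8}; 2 is listed earlier → 2.
8 needed 9, now all done → 8.
That leaves 1 as the only ready step → 1.
Next only 7 has its prerequisites met → 7.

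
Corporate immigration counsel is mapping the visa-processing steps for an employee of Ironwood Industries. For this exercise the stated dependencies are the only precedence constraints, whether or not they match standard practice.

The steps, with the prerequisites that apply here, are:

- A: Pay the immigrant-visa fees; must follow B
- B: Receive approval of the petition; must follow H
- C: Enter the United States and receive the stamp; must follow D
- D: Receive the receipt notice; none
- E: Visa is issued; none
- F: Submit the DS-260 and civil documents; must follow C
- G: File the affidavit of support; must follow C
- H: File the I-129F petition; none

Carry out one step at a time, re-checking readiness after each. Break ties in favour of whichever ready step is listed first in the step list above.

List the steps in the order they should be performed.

D, E and H have no prerequisites; D is listed earlier, so D is first.
C now also ready, so the ready set is {C, E, H}; C is listed earlier → C.
F and G now also ready, so the ready set is {E, F, G, H}; E is listed earlier → E.
F, G and H are all available; F is listed earlier → F.
Now G and H have their prerequisites met. G is listed earlier, so G next.
H is the only step now ready → H.
B is the only step now ready → B.
Next only A has its prerequisites met → A.

D, C, E, F, G, H, B, A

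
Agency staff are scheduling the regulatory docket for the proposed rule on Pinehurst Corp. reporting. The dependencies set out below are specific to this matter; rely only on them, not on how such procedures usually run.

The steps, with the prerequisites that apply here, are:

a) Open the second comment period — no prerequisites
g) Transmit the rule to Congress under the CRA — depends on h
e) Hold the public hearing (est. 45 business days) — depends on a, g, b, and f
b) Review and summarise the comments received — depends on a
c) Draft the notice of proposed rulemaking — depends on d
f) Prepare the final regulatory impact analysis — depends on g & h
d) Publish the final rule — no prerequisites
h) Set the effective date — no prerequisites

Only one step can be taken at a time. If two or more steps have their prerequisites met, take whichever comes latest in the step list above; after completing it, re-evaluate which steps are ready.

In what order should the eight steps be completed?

h d c g f a b e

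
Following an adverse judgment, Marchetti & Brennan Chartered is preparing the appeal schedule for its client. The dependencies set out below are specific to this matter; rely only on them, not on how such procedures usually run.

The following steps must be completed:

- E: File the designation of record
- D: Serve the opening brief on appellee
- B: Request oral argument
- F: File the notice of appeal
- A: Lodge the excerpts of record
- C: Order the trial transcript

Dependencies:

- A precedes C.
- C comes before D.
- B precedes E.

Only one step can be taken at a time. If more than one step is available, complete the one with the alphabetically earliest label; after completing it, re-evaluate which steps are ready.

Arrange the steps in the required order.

A, B and F have no prerequisites; A has the earlier label, so A is first.
B, C and F are all available; B has the earlier label → B.
Ready: C, E and F. C has the earlier label → C.
D, E and F are all available; D has the earlier label → D.
Ready: E and F. E has the earlier label → E.
That leaves F as the only ready step → F.

A, B, C, D, E, F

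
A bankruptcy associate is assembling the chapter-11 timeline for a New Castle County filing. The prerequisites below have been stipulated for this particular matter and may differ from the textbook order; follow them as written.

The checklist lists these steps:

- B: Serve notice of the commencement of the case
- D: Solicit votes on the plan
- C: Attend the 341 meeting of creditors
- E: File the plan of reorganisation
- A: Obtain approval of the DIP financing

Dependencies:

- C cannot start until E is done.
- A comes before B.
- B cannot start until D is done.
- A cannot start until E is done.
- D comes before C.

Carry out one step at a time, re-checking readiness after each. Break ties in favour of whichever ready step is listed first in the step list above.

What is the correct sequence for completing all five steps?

D and E have no prerequisites; D is listed earlier, so D is first.
Next only E has its prerequisites met → E.
Now C and A have their prerequisites met. C is listed earlier, so C next.
Next only A has its prerequisites met → A.
B needed D and A, now all done → B.

D E C A B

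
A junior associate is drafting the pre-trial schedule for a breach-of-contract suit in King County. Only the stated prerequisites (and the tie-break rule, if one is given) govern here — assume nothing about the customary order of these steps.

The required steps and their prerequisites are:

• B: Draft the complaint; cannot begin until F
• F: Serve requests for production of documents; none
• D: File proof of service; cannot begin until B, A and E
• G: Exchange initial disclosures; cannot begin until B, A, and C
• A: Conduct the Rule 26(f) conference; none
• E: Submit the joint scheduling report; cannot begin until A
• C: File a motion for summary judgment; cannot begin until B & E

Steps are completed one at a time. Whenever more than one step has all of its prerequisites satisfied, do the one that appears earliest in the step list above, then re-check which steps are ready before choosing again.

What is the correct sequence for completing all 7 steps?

F and A have no prerequisites; F is listed earlier, so F is first.
Ready: B and A. B is listed earlier → B.
That leaves A as the only ready step → A.
Next only E has its prerequisites met → E.
Now D and C have their prerequisites met. D is listed earlier, so D next.
C is the only step now ready → C.
Next only G has its prerequisites met → G.

F B A E D C G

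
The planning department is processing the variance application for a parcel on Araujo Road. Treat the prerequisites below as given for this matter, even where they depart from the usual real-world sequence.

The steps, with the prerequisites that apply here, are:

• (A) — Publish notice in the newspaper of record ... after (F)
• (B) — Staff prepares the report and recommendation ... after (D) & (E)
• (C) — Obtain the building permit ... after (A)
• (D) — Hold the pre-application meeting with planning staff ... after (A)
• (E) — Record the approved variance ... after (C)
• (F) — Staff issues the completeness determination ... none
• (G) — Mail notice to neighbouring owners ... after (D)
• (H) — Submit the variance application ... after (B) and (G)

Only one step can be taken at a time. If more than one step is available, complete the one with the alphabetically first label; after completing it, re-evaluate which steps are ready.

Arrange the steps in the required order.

(F) is the only step with nothing outstanding, so it goes first.
(A) needed (F), now all done → (A).
Ready: (C) and (D). (C) has the earlier label → (C).
(E) now also ready, so the ready set is {(D), (E)}; (D) has the earlier label → (D).
(G) now also ready, so the ready set is {(E), (G)}; (E) has the earlier label → (E).
Ready: (B) and (G). (B) has the earlier label → (B).
(G) needed (D), now all done → (G).
(H) needed (B) and (G), now all done → (H).

(F) (A) (C) (D) (E) (B) (G) (H)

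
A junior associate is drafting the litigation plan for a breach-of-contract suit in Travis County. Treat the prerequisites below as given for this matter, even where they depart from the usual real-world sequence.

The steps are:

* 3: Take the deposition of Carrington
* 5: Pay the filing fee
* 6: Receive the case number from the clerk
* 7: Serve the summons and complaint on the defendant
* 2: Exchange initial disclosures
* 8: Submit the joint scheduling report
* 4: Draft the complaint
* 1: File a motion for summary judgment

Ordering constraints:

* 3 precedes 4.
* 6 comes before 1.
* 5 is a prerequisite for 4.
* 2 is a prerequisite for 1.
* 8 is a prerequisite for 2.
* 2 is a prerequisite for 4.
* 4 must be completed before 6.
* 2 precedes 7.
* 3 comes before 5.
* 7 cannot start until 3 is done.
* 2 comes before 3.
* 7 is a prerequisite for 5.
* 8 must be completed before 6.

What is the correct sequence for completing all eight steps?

8, 2, 3, 7, 5, 4, 6, 1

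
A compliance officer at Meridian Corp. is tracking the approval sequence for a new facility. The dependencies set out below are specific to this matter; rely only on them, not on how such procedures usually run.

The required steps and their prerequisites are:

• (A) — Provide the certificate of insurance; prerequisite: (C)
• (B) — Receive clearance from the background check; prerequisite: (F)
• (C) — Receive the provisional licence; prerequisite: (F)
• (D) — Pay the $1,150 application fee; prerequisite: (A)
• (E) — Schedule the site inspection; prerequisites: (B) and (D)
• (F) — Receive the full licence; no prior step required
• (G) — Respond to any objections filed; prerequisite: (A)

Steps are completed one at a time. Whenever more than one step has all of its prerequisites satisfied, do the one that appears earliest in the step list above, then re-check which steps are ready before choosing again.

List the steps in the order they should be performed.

Only (F) has no prerequisites, so it is first.
(B) and (C) are both available; (B) is listed earlier → (B).
That leaves (C) as the only ready step → (C).
(A) is the only step now ready → (A).
Ready: (D) and (G). (D) is listed earlier → (D).
Now (E) and (G) have their prerequisites met. (E) is listed earlier, so (E) next.
That leaves (G) as the only ready step → (G).

(F) → (B) → (C) → (A) → (D) → (E) → (G)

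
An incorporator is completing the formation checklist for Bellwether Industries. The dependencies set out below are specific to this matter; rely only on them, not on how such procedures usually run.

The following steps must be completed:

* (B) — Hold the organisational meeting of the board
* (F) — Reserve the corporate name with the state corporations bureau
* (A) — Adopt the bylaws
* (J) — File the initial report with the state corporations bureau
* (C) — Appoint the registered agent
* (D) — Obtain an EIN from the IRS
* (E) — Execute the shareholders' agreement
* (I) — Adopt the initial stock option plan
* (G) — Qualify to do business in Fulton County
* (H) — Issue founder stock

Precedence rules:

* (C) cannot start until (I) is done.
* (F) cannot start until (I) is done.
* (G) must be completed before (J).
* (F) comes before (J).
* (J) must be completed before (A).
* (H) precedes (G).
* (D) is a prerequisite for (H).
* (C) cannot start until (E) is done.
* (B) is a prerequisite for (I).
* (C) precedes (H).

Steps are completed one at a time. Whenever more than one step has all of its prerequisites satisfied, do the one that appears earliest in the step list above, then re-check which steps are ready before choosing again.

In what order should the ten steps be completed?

(B), (D), (E), (I), (F), (C), (H), (G), (J), (A)

Nothing is required for (B), (D) and (E). (B) is listed earlier → (B) first.
Ready: (D), (E) and (I). (D) is listed earlier → (D).
Ready: (E) and (I). (E) is listed earlier → (E).
Next only (I) has its prerequisites met → (I).
Now (F) and (C) have their prerequisites met. (F) is listed earlier, so (F) next.
(C) needed (E) and (I), now all done → (C).
(H) is the only step now ready → (H).
Next only (G) has its prerequisites met → (G).
Next only (J) has its prerequisites met → (J).
That leaves (A) as the only ready step → (A).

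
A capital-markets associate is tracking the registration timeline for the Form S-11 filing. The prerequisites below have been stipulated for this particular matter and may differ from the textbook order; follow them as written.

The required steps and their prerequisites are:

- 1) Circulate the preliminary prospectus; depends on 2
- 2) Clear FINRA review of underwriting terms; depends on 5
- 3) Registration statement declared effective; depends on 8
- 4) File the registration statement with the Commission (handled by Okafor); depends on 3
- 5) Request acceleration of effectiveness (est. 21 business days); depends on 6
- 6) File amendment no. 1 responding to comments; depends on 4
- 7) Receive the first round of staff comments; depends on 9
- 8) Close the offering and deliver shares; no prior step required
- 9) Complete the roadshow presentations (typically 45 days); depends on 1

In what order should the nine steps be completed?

8, 3, 4, 6, 5, 2, 1, 9, 7

8 has no prerequisites → 8 first.
3 needed 8, now all done → 3.
4 is the only step now ready → 4.
6 is the only step now ready → 6.
That leaves 5 as the only ready step → 5.
Next only 2 has its prerequisites met → 2.
1 needed 2, now all done → 1.
Next only 9 has its prerequisites met → 9.
7 needed 9, now all done → 7.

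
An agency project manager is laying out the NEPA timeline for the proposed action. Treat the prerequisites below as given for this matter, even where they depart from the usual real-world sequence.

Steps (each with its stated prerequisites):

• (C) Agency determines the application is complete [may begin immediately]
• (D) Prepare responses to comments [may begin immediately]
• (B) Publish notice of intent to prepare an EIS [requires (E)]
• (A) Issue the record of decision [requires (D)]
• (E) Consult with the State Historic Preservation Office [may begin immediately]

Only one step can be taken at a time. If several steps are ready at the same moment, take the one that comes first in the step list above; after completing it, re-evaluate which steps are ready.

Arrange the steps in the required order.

(C) (D) (A) (E) (B)

Nothing is required for (C), (D) and (E). (C) is listed earlier → (C) first.
(D) and (E) are both available; (D) is listed earlier → (D).
(A) now also ready, so the ready set is {(A), (E)}; (A) is listed earlier → (A).
Next only (E) has its prerequisites met → (E).
Next only (B) has its prerequisites met → (B).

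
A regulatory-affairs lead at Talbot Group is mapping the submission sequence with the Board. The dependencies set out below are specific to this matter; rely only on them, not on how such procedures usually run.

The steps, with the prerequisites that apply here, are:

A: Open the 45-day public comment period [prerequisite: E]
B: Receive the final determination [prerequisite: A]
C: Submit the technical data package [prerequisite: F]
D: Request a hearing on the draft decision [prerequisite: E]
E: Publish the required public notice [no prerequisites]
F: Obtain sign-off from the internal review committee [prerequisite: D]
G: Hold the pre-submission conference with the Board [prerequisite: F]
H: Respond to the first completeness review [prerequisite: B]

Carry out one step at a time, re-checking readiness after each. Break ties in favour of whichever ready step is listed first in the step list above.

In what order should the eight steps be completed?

E, A, B, D, F, C, G, H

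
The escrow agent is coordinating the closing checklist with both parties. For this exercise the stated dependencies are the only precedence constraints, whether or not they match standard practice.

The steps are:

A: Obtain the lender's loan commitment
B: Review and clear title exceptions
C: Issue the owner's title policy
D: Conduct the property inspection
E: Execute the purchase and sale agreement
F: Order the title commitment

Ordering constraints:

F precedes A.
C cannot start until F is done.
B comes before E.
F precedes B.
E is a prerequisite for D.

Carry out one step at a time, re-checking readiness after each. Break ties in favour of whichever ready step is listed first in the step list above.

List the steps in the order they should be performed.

F, A, B, C, E, D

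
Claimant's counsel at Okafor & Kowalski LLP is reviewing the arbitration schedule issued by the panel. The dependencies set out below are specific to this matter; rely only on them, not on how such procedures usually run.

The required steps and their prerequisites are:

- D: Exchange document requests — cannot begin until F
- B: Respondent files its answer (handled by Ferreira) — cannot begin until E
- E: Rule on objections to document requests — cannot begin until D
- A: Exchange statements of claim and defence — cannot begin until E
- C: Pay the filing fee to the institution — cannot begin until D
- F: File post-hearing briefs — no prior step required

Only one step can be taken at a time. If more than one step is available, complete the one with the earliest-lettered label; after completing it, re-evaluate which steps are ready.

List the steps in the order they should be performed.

F → D → C → E → A → B

F is the only step with nothing outstanding, so it goes first.
Next only D has its prerequisites met → D.
Now C and E have their prerequisites met. C has the earlier label, so C next.
Next only E has its prerequisites met → E.
A and B are both available; A has the earlier label → A.
B needed E, now all done → B.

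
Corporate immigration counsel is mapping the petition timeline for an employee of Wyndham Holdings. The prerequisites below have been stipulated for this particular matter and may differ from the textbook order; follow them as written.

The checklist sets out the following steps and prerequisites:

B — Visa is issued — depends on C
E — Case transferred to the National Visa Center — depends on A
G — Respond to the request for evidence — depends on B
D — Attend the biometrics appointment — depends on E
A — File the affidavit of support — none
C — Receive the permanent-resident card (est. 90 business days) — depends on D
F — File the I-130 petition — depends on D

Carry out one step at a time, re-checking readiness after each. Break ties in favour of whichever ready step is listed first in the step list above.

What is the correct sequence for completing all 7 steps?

A → E → D → C → B → G → F

A is the only step with nothing outstanding, so it goes first.
That leaves E as the only ready step → E.
D needed E, now all done → D.
C and F are both available; C is listed earlier → C.
B now also ready, so the ready set is {B, F}; B is listed earlier → B.
G now also ready, so the ready set is {G, F}; G is listed earlier → G.
F needed D, now all done → F.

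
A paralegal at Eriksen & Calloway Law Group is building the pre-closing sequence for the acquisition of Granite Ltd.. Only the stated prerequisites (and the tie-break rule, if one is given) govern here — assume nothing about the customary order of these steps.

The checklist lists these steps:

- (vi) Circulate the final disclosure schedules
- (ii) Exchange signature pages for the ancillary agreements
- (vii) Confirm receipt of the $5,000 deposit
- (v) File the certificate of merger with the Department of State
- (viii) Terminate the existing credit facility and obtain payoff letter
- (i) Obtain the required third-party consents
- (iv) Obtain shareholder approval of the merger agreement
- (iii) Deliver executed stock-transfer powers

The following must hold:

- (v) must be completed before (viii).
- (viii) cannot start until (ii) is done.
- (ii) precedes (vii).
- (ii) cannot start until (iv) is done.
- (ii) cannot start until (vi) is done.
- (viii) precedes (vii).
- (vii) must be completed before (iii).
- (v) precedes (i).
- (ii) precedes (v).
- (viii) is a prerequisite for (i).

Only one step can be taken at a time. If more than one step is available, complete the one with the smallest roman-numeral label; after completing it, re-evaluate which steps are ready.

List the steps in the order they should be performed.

(iv), (vi), (ii), (v), (viii), (i), (vii), (iii)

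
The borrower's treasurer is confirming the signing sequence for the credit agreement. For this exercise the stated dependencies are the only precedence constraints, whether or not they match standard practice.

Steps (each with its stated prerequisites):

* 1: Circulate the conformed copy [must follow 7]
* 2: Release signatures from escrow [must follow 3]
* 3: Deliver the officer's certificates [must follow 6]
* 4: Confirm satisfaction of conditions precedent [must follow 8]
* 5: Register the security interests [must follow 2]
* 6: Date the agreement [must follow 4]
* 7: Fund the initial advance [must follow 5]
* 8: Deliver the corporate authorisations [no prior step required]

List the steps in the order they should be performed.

8, 4, 6, 3, 2, 5, 7, 1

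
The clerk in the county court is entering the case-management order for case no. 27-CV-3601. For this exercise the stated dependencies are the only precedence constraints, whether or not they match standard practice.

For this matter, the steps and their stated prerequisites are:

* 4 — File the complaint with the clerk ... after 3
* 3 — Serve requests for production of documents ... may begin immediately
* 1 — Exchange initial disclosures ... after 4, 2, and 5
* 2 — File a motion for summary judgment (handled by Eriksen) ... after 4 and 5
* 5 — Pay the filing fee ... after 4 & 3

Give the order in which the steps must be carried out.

3, 4, 5, 2, 1

3 is the only step with nothing outstanding, so it goes first.
4 is the only step now ready → 4.
That leaves 5 as the only ready step → 5.
2 is the only step now ready → 2.
1 needed 4, 2 and 5, now all done → 1.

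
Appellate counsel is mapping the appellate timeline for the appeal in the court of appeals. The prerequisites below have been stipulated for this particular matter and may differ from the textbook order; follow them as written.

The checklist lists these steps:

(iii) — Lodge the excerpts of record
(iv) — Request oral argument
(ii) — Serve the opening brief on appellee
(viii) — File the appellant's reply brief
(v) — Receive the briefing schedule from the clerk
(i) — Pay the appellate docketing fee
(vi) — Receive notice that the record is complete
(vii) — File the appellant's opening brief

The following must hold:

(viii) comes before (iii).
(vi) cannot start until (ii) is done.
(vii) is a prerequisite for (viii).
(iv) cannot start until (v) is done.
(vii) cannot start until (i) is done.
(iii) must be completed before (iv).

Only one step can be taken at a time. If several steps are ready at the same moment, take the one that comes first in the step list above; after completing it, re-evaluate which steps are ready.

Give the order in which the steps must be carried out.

(ii), (v), (i), (vi), (vii), (viii), (iii), (iv)

(ii), (v) and (i) have no prerequisites; (ii) is listed earlier, so (ii) is first.
(vi) now also ready, so the ready set is {(v), (i), (vi)}; (v) is listed earlier → (v).
(i) and (vi) are both available; (i) is listed earlier → (i).
(vii) now also ready, so the ready set is {(vi), (vii)}; (vi) is listed earlier → (vi).
(vii) needed (i), now all done → (vii).
(viii) needed (vii), now all done → (viii).
Next only (iii) has its prerequisites met → (iii).
(iv) is the only step now ready → (iv).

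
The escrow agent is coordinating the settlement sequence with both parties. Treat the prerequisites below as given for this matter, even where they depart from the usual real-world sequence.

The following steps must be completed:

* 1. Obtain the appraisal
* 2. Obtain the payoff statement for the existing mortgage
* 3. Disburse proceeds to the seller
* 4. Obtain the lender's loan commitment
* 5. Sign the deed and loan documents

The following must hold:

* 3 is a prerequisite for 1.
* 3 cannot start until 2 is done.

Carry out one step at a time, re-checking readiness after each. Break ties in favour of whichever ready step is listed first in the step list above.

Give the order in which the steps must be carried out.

2, 4 and 5 have no prerequisites; 2 is listed earlier, so 2 is first.
Now 3, 4 and 5 have their prerequisites met. 3 is listed earlier, so 3 next.
1 now also ready, so the ready set is {1, 4, 5}; 1 is listed earlier → 1.
Ready: 4 and 5. 4 is listed earlier → 4.
That leaves 5 as the only ready step → 5.

2, 3, 1, 4, 5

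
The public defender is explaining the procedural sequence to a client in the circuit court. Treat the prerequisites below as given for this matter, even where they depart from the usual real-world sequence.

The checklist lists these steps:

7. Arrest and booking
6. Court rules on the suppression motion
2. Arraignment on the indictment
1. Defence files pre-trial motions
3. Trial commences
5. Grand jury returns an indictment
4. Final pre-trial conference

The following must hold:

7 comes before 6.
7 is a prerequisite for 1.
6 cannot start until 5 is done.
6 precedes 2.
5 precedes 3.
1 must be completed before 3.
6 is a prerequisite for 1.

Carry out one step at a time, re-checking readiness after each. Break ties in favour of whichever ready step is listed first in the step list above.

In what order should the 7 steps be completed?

Nothing is required for 7, 5 and 4. 7 is listed earlier → 7 first.
5 and 4 are both available; 5 is listed earlier → 5.
Ready: 6 and 4. 6 is listed earlier → 6.
2 and 1 now also ready, so the ready set is {2, 1, 4}; 2 is listed earlier → 2.
Ready: 1 and 4. 1 is listed earlier → 1.
3 and 4 are both available; 3 is listed earlier → 3.
That leaves 4 as the only ready step → 4.

7 5 6 2 1 3 4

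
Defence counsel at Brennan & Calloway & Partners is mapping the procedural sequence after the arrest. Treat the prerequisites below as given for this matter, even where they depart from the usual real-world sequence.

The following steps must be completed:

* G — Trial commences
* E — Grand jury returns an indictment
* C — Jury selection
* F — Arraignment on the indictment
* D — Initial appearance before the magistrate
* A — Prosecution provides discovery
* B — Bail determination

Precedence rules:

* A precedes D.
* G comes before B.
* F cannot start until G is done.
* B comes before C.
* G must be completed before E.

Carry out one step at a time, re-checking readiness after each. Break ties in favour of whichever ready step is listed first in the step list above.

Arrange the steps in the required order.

G → E → F → A → D → B → C

G and A have no prerequisites; G is listed earlier, so G is first.
E, F, A and B are all available; E is listed earlier → E.
F, A and B are all available; F is listed earlier → F.
A and B are both available; A is listed earlier → A.
D now also ready, so the ready set is {D, B}; D is listed earlier → D.
B is the only step now ready → B.
C needed B, now all done → C.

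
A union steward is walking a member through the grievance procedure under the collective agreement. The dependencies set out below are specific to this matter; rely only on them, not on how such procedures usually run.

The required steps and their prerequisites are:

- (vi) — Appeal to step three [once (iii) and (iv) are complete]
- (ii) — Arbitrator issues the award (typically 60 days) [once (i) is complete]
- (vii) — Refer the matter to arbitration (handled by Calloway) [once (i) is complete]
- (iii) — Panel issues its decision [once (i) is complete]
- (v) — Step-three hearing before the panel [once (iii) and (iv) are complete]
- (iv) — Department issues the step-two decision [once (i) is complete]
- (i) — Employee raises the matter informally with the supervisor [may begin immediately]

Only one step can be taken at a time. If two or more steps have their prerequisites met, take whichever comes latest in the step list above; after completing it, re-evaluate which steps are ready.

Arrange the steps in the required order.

(i) (iv) (iii) (v) (vii) (ii) (vi)

(i) has no prerequisites → (i) first.
Now (iv), (iii), (vii) and (ii) have their prerequisites met. (iv) is listed later, so (iv) next.
Now (iii), (vii) and (ii) have their prerequisites met. (iii) is listed later, so (iii) next.
Now (v), (vii), (ii) and (vi) have their prerequisites met. (v) is listed later, so (v) next.
Now (vii), (ii) and (vi) have their prerequisites met. (vii) is listed later, so (vii) next.
Now (ii) and (vi) have their prerequisites met. (ii) is listed later, so (ii) next.
(vi) is the only step now ready → (vi).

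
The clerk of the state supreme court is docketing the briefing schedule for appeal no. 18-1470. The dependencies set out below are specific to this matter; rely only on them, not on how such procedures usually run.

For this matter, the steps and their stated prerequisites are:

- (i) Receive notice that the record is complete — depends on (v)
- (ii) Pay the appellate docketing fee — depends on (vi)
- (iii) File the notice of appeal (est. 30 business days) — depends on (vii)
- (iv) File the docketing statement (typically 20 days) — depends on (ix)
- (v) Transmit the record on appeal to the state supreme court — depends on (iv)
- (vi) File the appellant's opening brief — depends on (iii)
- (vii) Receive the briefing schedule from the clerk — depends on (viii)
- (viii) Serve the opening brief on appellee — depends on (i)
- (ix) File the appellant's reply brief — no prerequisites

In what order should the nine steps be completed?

(ix), (iv), (v), (i), (viii), (vii), (iii), (vi), (ii)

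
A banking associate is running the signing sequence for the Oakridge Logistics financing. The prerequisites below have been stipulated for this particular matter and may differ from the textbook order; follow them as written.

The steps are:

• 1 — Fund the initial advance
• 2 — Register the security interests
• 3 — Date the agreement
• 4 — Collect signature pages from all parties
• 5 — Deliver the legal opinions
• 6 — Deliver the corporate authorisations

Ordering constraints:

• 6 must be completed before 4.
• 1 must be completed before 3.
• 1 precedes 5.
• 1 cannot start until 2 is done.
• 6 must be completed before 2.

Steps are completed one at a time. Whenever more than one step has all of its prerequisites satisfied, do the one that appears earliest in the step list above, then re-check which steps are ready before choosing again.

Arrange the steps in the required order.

6 2 1 3 4 5

6 has no prerequisites → 6 first.
2 and 4 are both available; 2 is listed earlier → 2.
1 now also ready, so the ready set is {1, 4}; 1 is listed earlier → 1.
3, 4 and 5 are all available; 3 is listed earlier → 3.
Now 4 and 5 have their prerequisites met. 4 is listed earlier, so 4 next.
5 needed 1, now all done → 5.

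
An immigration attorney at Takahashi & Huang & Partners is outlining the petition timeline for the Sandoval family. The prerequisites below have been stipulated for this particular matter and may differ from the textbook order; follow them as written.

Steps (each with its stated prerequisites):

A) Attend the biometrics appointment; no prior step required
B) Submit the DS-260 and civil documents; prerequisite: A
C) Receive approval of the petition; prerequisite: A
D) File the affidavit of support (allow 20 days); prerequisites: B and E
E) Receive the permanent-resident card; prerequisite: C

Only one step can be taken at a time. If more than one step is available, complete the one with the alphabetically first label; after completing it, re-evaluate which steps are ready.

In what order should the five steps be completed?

A has no prerequisites → A first.
Now B and C have their prerequisites met. B has the earlier label, so B next.
C needed A, now all done → C.
E needed C, now all done → E.
Next only D has its prerequisites met → D.

A → B → C → E → D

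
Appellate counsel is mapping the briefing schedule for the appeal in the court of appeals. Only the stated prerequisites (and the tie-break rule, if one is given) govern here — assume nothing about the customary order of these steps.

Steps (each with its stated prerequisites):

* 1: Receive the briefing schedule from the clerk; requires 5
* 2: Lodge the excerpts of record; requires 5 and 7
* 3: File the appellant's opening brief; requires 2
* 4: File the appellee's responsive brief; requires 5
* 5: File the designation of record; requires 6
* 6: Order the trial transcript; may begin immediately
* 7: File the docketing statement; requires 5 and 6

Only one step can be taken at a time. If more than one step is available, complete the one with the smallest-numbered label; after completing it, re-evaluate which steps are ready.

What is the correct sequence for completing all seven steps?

6, 5, 1, 4, 7, 2, 3

6 has no prerequisites → 6 first.
Next only 5 has its prerequisites met → 5.
Ready: 1, 4 and 7. 1 has the earlier label → 1.
Now 4 and 7 have their prerequisites met. 4 has the earlier label, so 4 next.
That leaves 7 as the only ready step → 7.
Next only 2 has its prerequisites met → 2.
3 needed 2, now all done → 3.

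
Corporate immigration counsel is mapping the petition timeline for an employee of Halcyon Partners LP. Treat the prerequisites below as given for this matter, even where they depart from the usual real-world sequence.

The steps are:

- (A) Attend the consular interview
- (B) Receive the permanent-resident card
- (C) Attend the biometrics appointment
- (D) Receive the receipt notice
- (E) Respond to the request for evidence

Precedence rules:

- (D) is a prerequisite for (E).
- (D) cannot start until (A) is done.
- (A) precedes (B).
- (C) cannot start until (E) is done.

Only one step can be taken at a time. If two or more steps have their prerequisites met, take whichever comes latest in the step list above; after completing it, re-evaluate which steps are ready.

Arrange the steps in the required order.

Only (A) has no prerequisites, so it is first.
Ready: (D) and (B). (D) is listed later → (D).
Ready: (E) and (B). (E) is listed later → (E).
(C) and (B) are both available; (C) is listed later → (C).
(B) needed (A), now all done → (B).

(A) → (D) → (E) → (C) → (B)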